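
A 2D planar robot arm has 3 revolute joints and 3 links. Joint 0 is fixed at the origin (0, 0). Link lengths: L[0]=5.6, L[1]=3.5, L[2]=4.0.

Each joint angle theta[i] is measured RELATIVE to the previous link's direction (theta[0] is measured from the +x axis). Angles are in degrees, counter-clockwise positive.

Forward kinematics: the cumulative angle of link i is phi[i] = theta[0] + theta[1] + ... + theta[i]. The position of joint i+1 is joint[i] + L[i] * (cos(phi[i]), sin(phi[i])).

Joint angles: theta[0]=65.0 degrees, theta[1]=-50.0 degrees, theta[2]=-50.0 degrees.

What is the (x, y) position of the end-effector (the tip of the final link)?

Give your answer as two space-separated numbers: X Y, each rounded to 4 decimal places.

Answer: 9.0240 3.6869

Derivation:
joint[0] = (0.0000, 0.0000)  (base)
link 0: phi[0] = 65 = 65 deg
  cos(65 deg) = 0.4226, sin(65 deg) = 0.9063
  joint[1] = (0.0000, 0.0000) + 5.6 * (0.4226, 0.9063) = (0.0000 + 2.3667, 0.0000 + 5.0753) = (2.3667, 5.0753)
link 1: phi[1] = 65 + -50 = 15 deg
  cos(15 deg) = 0.9659, sin(15 deg) = 0.2588
  joint[2] = (2.3667, 5.0753) + 3.5 * (0.9659, 0.2588) = (2.3667 + 3.3807, 5.0753 + 0.9059) = (5.7474, 5.9812)
link 2: phi[2] = 65 + -50 + -50 = -35 deg
  cos(-35 deg) = 0.8192, sin(-35 deg) = -0.5736
  joint[3] = (5.7474, 5.9812) + 4 * (0.8192, -0.5736) = (5.7474 + 3.2766, 5.9812 + -2.2943) = (9.0240, 3.6869)
End effector: (9.0240, 3.6869)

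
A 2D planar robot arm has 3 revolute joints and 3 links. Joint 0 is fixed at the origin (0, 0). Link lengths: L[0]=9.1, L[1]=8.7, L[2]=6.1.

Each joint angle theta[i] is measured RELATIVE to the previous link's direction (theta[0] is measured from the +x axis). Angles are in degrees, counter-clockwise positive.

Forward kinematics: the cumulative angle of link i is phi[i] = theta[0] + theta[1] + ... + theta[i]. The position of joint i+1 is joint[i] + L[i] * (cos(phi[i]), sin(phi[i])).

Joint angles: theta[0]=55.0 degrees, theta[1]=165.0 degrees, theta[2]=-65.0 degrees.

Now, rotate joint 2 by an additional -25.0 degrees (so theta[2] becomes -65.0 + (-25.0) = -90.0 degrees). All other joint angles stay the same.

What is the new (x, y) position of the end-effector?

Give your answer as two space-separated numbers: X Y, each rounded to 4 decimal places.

joint[0] = (0.0000, 0.0000)  (base)
link 0: phi[0] = 55 = 55 deg
  cos(55 deg) = 0.5736, sin(55 deg) = 0.8192
  joint[1] = (0.0000, 0.0000) + 9.1 * (0.5736, 0.8192) = (0.0000 + 5.2195, 0.0000 + 7.4543) = (5.2195, 7.4543)
link 1: phi[1] = 55 + 165 = 220 deg
  cos(220 deg) = -0.7660, sin(220 deg) = -0.6428
  joint[2] = (5.2195, 7.4543) + 8.7 * (-0.7660, -0.6428) = (5.2195 + -6.6646, 7.4543 + -5.5923) = (-1.4450, 1.8620)
link 2: phi[2] = 55 + 165 + -90 = 130 deg
  cos(130 deg) = -0.6428, sin(130 deg) = 0.7660
  joint[3] = (-1.4450, 1.8620) + 6.1 * (-0.6428, 0.7660) = (-1.4450 + -3.9210, 1.8620 + 4.6729) = (-5.3660, 6.5349)
End effector: (-5.3660, 6.5349)

Answer: -5.3660 6.5349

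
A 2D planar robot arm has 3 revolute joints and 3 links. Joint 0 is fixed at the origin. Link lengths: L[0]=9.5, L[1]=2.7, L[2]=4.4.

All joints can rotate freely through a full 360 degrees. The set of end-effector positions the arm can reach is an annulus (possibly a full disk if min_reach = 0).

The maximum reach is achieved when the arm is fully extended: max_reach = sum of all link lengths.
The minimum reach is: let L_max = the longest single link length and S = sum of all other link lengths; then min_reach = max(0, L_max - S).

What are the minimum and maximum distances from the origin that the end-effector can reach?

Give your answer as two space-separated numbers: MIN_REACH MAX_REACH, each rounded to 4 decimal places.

Link lengths: [9.5, 2.7, 4.4]
max_reach = 9.5 + 2.7 + 4.4 = 16.6
L_max = max([9.5, 2.7, 4.4]) = 9.5
S (sum of others) = 16.6 - 9.5 = 7.1
min_reach = max(0, 9.5 - 7.1) = max(0, 2.4) = 2.4

Answer: 2.4000 16.6000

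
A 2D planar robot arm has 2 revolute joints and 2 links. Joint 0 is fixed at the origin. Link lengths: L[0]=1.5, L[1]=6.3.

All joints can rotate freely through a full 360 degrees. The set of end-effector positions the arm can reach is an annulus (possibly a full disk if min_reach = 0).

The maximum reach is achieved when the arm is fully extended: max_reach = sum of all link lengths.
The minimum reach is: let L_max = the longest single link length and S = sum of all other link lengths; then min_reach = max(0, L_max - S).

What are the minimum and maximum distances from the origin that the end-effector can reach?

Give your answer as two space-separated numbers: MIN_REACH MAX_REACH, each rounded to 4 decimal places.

Answer: 4.8000 7.8000

Derivation:
Link lengths: [1.5, 6.3]
max_reach = 1.5 + 6.3 = 7.8
L_max = max([1.5, 6.3]) = 6.3
S (sum of others) = 7.8 - 6.3 = 1.5
min_reach = max(0, 6.3 - 1.5) = max(0, 4.8) = 4.8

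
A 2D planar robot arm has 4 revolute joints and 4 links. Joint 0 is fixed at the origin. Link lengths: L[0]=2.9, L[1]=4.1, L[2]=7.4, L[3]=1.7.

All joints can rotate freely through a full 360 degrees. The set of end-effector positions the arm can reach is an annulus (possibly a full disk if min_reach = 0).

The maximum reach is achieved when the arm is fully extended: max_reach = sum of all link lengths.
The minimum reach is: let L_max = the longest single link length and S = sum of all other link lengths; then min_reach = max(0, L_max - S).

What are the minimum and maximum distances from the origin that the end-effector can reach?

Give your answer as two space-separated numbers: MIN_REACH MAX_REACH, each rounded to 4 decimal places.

Answer: 0.0000 16.1000

Derivation:
Link lengths: [2.9, 4.1, 7.4, 1.7]
max_reach = 2.9 + 4.1 + 7.4 + 1.7 = 16.1
L_max = max([2.9, 4.1, 7.4, 1.7]) = 7.4
S (sum of others) = 16.1 - 7.4 = 8.7
min_reach = max(0, 7.4 - 8.7) = max(0, -1.3) = 0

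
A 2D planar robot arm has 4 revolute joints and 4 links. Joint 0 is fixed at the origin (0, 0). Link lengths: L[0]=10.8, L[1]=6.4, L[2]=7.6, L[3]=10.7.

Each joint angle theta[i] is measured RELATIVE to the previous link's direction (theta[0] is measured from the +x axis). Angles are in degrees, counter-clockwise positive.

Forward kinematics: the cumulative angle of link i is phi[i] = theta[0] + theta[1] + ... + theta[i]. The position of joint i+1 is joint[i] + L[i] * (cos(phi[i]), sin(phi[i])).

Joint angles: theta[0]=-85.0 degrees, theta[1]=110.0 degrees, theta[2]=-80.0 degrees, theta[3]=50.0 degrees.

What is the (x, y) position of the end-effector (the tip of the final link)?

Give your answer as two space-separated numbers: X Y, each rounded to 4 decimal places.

joint[0] = (0.0000, 0.0000)  (base)
link 0: phi[0] = -85 = -85 deg
  cos(-85 deg) = 0.0872, sin(-85 deg) = -0.9962
  joint[1] = (0.0000, 0.0000) + 10.8 * (0.0872, -0.9962) = (0.0000 + 0.9413, 0.0000 + -10.7589) = (0.9413, -10.7589)
link 1: phi[1] = -85 + 110 = 25 deg
  cos(25 deg) = 0.9063, sin(25 deg) = 0.4226
  joint[2] = (0.9413, -10.7589) + 6.4 * (0.9063, 0.4226) = (0.9413 + 5.8004, -10.7589 + 2.7048) = (6.7417, -8.0541)
link 2: phi[2] = -85 + 110 + -80 = -55 deg
  cos(-55 deg) = 0.5736, sin(-55 deg) = -0.8192
  joint[3] = (6.7417, -8.0541) + 7.6 * (0.5736, -0.8192) = (6.7417 + 4.3592, -8.0541 + -6.2256) = (11.1008, -14.2797)
link 3: phi[3] = -85 + 110 + -80 + 50 = -5 deg
  cos(-5 deg) = 0.9962, sin(-5 deg) = -0.0872
  joint[4] = (11.1008, -14.2797) + 10.7 * (0.9962, -0.0872) = (11.1008 + 10.6593, -14.2797 + -0.9326) = (21.7601, -15.2123)
End effector: (21.7601, -15.2123)

Answer: 21.7601 -15.2123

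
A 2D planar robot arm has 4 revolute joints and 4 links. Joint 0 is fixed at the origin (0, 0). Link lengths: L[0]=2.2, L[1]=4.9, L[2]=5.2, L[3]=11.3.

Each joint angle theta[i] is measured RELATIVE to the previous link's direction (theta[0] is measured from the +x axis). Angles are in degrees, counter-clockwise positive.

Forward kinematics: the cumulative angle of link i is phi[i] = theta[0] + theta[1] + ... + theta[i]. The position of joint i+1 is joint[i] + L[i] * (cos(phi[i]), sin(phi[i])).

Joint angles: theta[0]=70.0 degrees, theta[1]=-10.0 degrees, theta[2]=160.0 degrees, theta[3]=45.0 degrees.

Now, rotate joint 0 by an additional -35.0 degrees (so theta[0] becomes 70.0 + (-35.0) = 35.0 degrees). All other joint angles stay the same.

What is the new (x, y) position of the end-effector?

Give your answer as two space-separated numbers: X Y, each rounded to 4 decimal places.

Answer: -6.2007 -5.7768

Derivation:
joint[0] = (0.0000, 0.0000)  (base)
link 0: phi[0] = 35 = 35 deg
  cos(35 deg) = 0.8192, sin(35 deg) = 0.5736
  joint[1] = (0.0000, 0.0000) + 2.2 * (0.8192, 0.5736) = (0.0000 + 1.8021, 0.0000 + 1.2619) = (1.8021, 1.2619)
link 1: phi[1] = 35 + -10 = 25 deg
  cos(25 deg) = 0.9063, sin(25 deg) = 0.4226
  joint[2] = (1.8021, 1.2619) + 4.9 * (0.9063, 0.4226) = (1.8021 + 4.4409, 1.2619 + 2.0708) = (6.2430, 3.3327)
link 2: phi[2] = 35 + -10 + 160 = 185 deg
  cos(185 deg) = -0.9962, sin(185 deg) = -0.0872
  joint[3] = (6.2430, 3.3327) + 5.2 * (-0.9962, -0.0872) = (6.2430 + -5.1802, 3.3327 + -0.4532) = (1.0628, 2.8795)
link 3: phi[3] = 35 + -10 + 160 + 45 = 230 deg
  cos(230 deg) = -0.6428, sin(230 deg) = -0.7660
  joint[4] = (1.0628, 2.8795) + 11.3 * (-0.6428, -0.7660) = (1.0628 + -7.2635, 2.8795 + -8.6563) = (-6.2007, -5.7768)
End effector: (-6.2007, -5.7768)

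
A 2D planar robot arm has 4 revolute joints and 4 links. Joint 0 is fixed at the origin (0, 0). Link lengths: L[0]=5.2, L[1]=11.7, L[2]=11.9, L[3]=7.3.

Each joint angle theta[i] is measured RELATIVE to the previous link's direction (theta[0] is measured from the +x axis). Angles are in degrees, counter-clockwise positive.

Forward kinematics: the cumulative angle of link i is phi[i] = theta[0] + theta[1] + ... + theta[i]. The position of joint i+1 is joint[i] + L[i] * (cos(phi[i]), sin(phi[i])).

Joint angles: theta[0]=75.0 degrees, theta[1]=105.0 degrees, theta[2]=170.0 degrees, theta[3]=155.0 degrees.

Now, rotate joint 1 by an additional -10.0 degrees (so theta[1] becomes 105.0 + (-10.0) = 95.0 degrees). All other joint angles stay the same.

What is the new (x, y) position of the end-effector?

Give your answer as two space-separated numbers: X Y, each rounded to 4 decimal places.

Answer: -4.1559 8.1463

Derivation:
joint[0] = (0.0000, 0.0000)  (base)
link 0: phi[0] = 75 = 75 deg
  cos(75 deg) = 0.2588, sin(75 deg) = 0.9659
  joint[1] = (0.0000, 0.0000) + 5.2 * (0.2588, 0.9659) = (0.0000 + 1.3459, 0.0000 + 5.0228) = (1.3459, 5.0228)
link 1: phi[1] = 75 + 95 = 170 deg
  cos(170 deg) = -0.9848, sin(170 deg) = 0.1736
  joint[2] = (1.3459, 5.0228) + 11.7 * (-0.9848, 0.1736) = (1.3459 + -11.5223, 5.0228 + 2.0317) = (-10.1764, 7.0545)
link 2: phi[2] = 75 + 95 + 170 = 340 deg
  cos(340 deg) = 0.9397, sin(340 deg) = -0.3420
  joint[3] = (-10.1764, 7.0545) + 11.9 * (0.9397, -0.3420) = (-10.1764 + 11.1823, 7.0545 + -4.0700) = (1.0060, 2.9845)
link 3: phi[3] = 75 + 95 + 170 + 155 = 495 deg
  cos(495 deg) = -0.7071, sin(495 deg) = 0.7071
  joint[4] = (1.0060, 2.9845) + 7.3 * (-0.7071, 0.7071) = (1.0060 + -5.1619, 2.9845 + 5.1619) = (-4.1559, 8.1463)
End effector: (-4.1559, 8.1463)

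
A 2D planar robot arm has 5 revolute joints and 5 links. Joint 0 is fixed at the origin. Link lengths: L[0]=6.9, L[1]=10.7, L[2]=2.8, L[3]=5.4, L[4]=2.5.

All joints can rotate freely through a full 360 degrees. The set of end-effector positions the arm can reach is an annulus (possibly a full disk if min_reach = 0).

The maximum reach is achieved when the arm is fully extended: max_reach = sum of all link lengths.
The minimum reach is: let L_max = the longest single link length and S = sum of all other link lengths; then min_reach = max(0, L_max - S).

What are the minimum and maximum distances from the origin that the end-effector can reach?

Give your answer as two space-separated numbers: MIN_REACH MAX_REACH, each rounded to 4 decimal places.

Answer: 0.0000 28.3000

Derivation:
Link lengths: [6.9, 10.7, 2.8, 5.4, 2.5]
max_reach = 6.9 + 10.7 + 2.8 + 5.4 + 2.5 = 28.3
L_max = max([6.9, 10.7, 2.8, 5.4, 2.5]) = 10.7
S (sum of others) = 28.3 - 10.7 = 17.6
min_reach = max(0, 10.7 - 17.6) = max(0, -6.9) = 0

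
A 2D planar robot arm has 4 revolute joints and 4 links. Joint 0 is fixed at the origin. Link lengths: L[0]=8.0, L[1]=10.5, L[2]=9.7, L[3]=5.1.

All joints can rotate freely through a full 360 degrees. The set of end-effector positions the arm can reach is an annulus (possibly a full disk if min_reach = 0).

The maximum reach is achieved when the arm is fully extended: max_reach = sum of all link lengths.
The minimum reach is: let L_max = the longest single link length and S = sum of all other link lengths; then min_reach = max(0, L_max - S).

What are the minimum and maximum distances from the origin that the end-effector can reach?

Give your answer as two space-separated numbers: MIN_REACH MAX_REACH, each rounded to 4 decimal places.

Answer: 0.0000 33.3000

Derivation:
Link lengths: [8.0, 10.5, 9.7, 5.1]
max_reach = 8 + 10.5 + 9.7 + 5.1 = 33.3
L_max = max([8.0, 10.5, 9.7, 5.1]) = 10.5
S (sum of others) = 33.3 - 10.5 = 22.8
min_reach = max(0, 10.5 - 22.8) = max(0, -12.3) = 0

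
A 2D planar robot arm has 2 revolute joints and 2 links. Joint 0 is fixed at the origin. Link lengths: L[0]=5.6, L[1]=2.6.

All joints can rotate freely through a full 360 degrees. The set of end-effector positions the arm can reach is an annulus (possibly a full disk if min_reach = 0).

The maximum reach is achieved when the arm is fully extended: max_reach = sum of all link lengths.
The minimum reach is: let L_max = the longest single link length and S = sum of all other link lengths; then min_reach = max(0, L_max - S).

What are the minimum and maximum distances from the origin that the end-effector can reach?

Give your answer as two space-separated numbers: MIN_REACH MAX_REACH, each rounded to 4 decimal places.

Link lengths: [5.6, 2.6]
max_reach = 5.6 + 2.6 = 8.2
L_max = max([5.6, 2.6]) = 5.6
S (sum of others) = 8.2 - 5.6 = 2.6
min_reach = max(0, 5.6 - 2.6) = max(0, 3) = 3

Answer: 3.0000 8.2000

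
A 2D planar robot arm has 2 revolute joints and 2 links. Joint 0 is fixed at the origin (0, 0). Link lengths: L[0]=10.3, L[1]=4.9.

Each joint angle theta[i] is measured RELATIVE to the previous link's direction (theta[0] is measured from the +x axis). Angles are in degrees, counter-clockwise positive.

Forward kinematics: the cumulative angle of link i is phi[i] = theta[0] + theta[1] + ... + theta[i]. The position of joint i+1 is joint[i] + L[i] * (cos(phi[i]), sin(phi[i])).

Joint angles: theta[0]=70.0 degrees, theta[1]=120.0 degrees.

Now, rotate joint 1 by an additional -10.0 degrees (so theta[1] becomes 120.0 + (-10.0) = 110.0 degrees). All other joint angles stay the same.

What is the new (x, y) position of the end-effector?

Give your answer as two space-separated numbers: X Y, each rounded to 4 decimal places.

Answer: -1.3772 9.6788

Derivation:
joint[0] = (0.0000, 0.0000)  (base)
link 0: phi[0] = 70 = 70 deg
  cos(70 deg) = 0.3420, sin(70 deg) = 0.9397
  joint[1] = (0.0000, 0.0000) + 10.3 * (0.3420, 0.9397) = (0.0000 + 3.5228, 0.0000 + 9.6788) = (3.5228, 9.6788)
link 1: phi[1] = 70 + 110 = 180 deg
  cos(180 deg) = -1.0000, sin(180 deg) = 0.0000
  joint[2] = (3.5228, 9.6788) + 4.9 * (-1.0000, 0.0000) = (3.5228 + -4.9000, 9.6788 + 0.0000) = (-1.3772, 9.6788)
End effector: (-1.3772, 9.6788)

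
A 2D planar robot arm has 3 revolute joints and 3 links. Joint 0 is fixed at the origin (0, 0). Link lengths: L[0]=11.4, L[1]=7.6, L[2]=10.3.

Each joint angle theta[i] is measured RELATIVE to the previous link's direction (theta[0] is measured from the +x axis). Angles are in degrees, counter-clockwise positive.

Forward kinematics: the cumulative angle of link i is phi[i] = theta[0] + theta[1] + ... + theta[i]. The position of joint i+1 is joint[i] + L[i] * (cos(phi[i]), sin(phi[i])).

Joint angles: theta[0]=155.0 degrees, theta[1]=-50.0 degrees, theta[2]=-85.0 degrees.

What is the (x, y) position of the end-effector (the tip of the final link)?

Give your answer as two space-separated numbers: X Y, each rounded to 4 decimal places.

joint[0] = (0.0000, 0.0000)  (base)
link 0: phi[0] = 155 = 155 deg
  cos(155 deg) = -0.9063, sin(155 deg) = 0.4226
  joint[1] = (0.0000, 0.0000) + 11.4 * (-0.9063, 0.4226) = (0.0000 + -10.3319, 0.0000 + 4.8178) = (-10.3319, 4.8178)
link 1: phi[1] = 155 + -50 = 105 deg
  cos(105 deg) = -0.2588, sin(105 deg) = 0.9659
  joint[2] = (-10.3319, 4.8178) + 7.6 * (-0.2588, 0.9659) = (-10.3319 + -1.9670, 4.8178 + 7.3410) = (-12.2989, 12.1589)
link 2: phi[2] = 155 + -50 + -85 = 20 deg
  cos(20 deg) = 0.9397, sin(20 deg) = 0.3420
  joint[3] = (-12.2989, 12.1589) + 10.3 * (0.9397, 0.3420) = (-12.2989 + 9.6788, 12.1589 + 3.5228) = (-2.6201, 15.6817)
End effector: (-2.6201, 15.6817)

Answer: -2.6201 15.6817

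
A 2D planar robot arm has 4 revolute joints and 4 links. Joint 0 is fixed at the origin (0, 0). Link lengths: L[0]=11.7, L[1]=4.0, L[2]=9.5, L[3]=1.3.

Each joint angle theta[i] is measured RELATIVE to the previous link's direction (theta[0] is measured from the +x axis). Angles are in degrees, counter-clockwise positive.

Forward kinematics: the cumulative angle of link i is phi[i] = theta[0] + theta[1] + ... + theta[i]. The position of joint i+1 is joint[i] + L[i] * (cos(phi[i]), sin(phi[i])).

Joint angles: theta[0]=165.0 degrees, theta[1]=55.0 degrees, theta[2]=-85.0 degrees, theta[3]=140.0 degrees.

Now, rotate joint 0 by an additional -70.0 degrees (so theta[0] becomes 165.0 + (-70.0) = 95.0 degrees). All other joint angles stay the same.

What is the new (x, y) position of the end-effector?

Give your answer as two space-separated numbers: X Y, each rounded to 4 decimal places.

Answer: -1.6472 21.7160

Derivation:
joint[0] = (0.0000, 0.0000)  (base)
link 0: phi[0] = 95 = 95 deg
  cos(95 deg) = -0.0872, sin(95 deg) = 0.9962
  joint[1] = (0.0000, 0.0000) + 11.7 * (-0.0872, 0.9962) = (0.0000 + -1.0197, 0.0000 + 11.6555) = (-1.0197, 11.6555)
link 1: phi[1] = 95 + 55 = 150 deg
  cos(150 deg) = -0.8660, sin(150 deg) = 0.5000
  joint[2] = (-1.0197, 11.6555) + 4 * (-0.8660, 0.5000) = (-1.0197 + -3.4641, 11.6555 + 2.0000) = (-4.4838, 13.6555)
link 2: phi[2] = 95 + 55 + -85 = 65 deg
  cos(65 deg) = 0.4226, sin(65 deg) = 0.9063
  joint[3] = (-4.4838, 13.6555) + 9.5 * (0.4226, 0.9063) = (-4.4838 + 4.0149, 13.6555 + 8.6099) = (-0.4690, 22.2654)
link 3: phi[3] = 95 + 55 + -85 + 140 = 205 deg
  cos(205 deg) = -0.9063, sin(205 deg) = -0.4226
  joint[4] = (-0.4690, 22.2654) + 1.3 * (-0.9063, -0.4226) = (-0.4690 + -1.1782, 22.2654 + -0.5494) = (-1.6472, 21.7160)
End effector: (-1.6472, 21.7160)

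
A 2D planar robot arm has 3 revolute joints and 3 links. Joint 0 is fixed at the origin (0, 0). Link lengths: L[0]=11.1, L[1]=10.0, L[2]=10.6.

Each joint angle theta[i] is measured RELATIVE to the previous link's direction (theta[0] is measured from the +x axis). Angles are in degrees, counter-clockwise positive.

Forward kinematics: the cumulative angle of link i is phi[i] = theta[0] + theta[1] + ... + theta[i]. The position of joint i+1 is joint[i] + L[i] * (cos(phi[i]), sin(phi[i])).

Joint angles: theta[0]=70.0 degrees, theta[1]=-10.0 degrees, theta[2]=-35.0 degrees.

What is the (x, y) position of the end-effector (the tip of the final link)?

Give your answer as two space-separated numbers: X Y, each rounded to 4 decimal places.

Answer: 18.4033 23.5706

Derivation:
joint[0] = (0.0000, 0.0000)  (base)
link 0: phi[0] = 70 = 70 deg
  cos(70 deg) = 0.3420, sin(70 deg) = 0.9397
  joint[1] = (0.0000, 0.0000) + 11.1 * (0.3420, 0.9397) = (0.0000 + 3.7964, 0.0000 + 10.4306) = (3.7964, 10.4306)
link 1: phi[1] = 70 + -10 = 60 deg
  cos(60 deg) = 0.5000, sin(60 deg) = 0.8660
  joint[2] = (3.7964, 10.4306) + 10 * (0.5000, 0.8660) = (3.7964 + 5.0000, 10.4306 + 8.6603) = (8.7964, 19.0908)
link 2: phi[2] = 70 + -10 + -35 = 25 deg
  cos(25 deg) = 0.9063, sin(25 deg) = 0.4226
  joint[3] = (8.7964, 19.0908) + 10.6 * (0.9063, 0.4226) = (8.7964 + 9.6069, 19.0908 + 4.4798) = (18.4033, 23.5706)
End effector: (18.4033, 23.5706)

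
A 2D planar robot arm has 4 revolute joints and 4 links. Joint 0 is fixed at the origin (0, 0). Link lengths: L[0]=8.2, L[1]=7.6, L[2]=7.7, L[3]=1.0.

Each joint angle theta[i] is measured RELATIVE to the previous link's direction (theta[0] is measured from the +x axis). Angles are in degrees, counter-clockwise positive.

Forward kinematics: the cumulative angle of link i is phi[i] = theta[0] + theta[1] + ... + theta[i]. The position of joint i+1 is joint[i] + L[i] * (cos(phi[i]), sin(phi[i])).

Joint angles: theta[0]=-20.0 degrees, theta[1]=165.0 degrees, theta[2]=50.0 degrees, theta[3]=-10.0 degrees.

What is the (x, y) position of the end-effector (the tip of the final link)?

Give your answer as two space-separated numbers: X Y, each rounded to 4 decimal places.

joint[0] = (0.0000, 0.0000)  (base)
link 0: phi[0] = -20 = -20 deg
  cos(-20 deg) = 0.9397, sin(-20 deg) = -0.3420
  joint[1] = (0.0000, 0.0000) + 8.2 * (0.9397, -0.3420) = (0.0000 + 7.7055, 0.0000 + -2.8046) = (7.7055, -2.8046)
link 1: phi[1] = -20 + 165 = 145 deg
  cos(145 deg) = -0.8192, sin(145 deg) = 0.5736
  joint[2] = (7.7055, -2.8046) + 7.6 * (-0.8192, 0.5736) = (7.7055 + -6.2256, -2.8046 + 4.3592) = (1.4799, 1.5546)
link 2: phi[2] = -20 + 165 + 50 = 195 deg
  cos(195 deg) = -0.9659, sin(195 deg) = -0.2588
  joint[3] = (1.4799, 1.5546) + 7.7 * (-0.9659, -0.2588) = (1.4799 + -7.4376, 1.5546 + -1.9929) = (-5.9577, -0.4383)
link 3: phi[3] = -20 + 165 + 50 + -10 = 185 deg
  cos(185 deg) = -0.9962, sin(185 deg) = -0.0872
  joint[4] = (-5.9577, -0.4383) + 1 * (-0.9962, -0.0872) = (-5.9577 + -0.9962, -0.4383 + -0.0872) = (-6.9539, -0.5254)
End effector: (-6.9539, -0.5254)

Answer: -6.9539 -0.5254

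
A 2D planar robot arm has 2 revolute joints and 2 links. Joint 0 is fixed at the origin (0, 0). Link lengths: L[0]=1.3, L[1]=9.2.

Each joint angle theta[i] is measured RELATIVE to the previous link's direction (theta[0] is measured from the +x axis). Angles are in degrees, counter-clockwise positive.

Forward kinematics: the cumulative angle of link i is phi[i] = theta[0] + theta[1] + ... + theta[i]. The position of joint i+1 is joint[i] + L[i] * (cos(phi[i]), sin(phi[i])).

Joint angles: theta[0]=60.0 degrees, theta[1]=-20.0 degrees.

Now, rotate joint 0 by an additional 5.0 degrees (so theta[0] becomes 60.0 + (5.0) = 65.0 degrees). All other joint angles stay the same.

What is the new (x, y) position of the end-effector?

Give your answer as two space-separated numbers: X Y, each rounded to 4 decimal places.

joint[0] = (0.0000, 0.0000)  (base)
link 0: phi[0] = 65 = 65 deg
  cos(65 deg) = 0.4226, sin(65 deg) = 0.9063
  joint[1] = (0.0000, 0.0000) + 1.3 * (0.4226, 0.9063) = (0.0000 + 0.5494, 0.0000 + 1.1782) = (0.5494, 1.1782)
link 1: phi[1] = 65 + -20 = 45 deg
  cos(45 deg) = 0.7071, sin(45 deg) = 0.7071
  joint[2] = (0.5494, 1.1782) + 9.2 * (0.7071, 0.7071) = (0.5494 + 6.5054, 1.1782 + 6.5054) = (7.0548, 7.6836)
End effector: (7.0548, 7.6836)

Answer: 7.0548 7.6836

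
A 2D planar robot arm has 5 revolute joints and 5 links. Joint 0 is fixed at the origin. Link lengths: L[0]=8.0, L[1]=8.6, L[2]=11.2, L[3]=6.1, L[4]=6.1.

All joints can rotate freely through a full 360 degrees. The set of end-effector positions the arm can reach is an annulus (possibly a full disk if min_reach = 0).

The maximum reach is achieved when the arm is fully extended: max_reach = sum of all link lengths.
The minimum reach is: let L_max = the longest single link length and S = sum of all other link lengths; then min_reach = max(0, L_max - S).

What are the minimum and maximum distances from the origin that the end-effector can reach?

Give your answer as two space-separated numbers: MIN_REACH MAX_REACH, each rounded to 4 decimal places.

Link lengths: [8.0, 8.6, 11.2, 6.1, 6.1]
max_reach = 8 + 8.6 + 11.2 + 6.1 + 6.1 = 40
L_max = max([8.0, 8.6, 11.2, 6.1, 6.1]) = 11.2
S (sum of others) = 40 - 11.2 = 28.8
min_reach = max(0, 11.2 - 28.8) = max(0, -17.6) = 0

Answer: 0.0000 40.0000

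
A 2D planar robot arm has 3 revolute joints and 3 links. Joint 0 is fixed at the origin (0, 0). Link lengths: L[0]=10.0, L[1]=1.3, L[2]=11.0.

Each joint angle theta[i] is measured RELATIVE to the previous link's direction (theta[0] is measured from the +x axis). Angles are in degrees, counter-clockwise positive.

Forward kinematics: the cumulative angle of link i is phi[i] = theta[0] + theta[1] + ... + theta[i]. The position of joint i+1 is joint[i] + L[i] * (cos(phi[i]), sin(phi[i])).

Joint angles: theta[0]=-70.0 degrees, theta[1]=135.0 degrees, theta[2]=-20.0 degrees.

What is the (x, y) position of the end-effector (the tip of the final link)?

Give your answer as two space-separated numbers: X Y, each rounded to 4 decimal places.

Answer: 11.7478 -0.4406

Derivation:
joint[0] = (0.0000, 0.0000)  (base)
link 0: phi[0] = -70 = -70 deg
  cos(-70 deg) = 0.3420, sin(-70 deg) = -0.9397
  joint[1] = (0.0000, 0.0000) + 10 * (0.3420, -0.9397) = (0.0000 + 3.4202, 0.0000 + -9.3969) = (3.4202, -9.3969)
link 1: phi[1] = -70 + 135 = 65 deg
  cos(65 deg) = 0.4226, sin(65 deg) = 0.9063
  joint[2] = (3.4202, -9.3969) + 1.3 * (0.4226, 0.9063) = (3.4202 + 0.5494, -9.3969 + 1.1782) = (3.9696, -8.2187)
link 2: phi[2] = -70 + 135 + -20 = 45 deg
  cos(45 deg) = 0.7071, sin(45 deg) = 0.7071
  joint[3] = (3.9696, -8.2187) + 11 * (0.7071, 0.7071) = (3.9696 + 7.7782, -8.2187 + 7.7782) = (11.7478, -0.4406)
End effector: (11.7478, -0.4406)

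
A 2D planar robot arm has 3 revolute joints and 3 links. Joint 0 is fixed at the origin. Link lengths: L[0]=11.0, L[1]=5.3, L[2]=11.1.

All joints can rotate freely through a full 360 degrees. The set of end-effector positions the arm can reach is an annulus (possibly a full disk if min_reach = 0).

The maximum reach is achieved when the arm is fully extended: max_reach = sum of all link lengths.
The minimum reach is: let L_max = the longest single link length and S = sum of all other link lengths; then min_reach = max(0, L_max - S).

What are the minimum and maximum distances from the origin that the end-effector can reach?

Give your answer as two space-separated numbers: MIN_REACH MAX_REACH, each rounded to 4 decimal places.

Answer: 0.0000 27.4000

Derivation:
Link lengths: [11.0, 5.3, 11.1]
max_reach = 11 + 5.3 + 11.1 = 27.4
L_max = max([11.0, 5.3, 11.1]) = 11.1
S (sum of others) = 27.4 - 11.1 = 16.3
min_reach = max(0, 11.1 - 16.3) = max(0, -5.2) = 0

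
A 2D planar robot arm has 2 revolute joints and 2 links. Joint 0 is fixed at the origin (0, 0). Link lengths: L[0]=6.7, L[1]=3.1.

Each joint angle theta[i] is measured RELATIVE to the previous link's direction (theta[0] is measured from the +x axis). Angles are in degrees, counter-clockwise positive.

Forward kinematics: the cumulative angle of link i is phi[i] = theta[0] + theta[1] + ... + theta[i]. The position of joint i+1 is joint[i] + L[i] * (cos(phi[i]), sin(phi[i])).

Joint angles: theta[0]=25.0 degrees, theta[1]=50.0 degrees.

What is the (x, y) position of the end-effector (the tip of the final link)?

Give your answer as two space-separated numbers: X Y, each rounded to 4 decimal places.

joint[0] = (0.0000, 0.0000)  (base)
link 0: phi[0] = 25 = 25 deg
  cos(25 deg) = 0.9063, sin(25 deg) = 0.4226
  joint[1] = (0.0000, 0.0000) + 6.7 * (0.9063, 0.4226) = (0.0000 + 6.0723, 0.0000 + 2.8315) = (6.0723, 2.8315)
link 1: phi[1] = 25 + 50 = 75 deg
  cos(75 deg) = 0.2588, sin(75 deg) = 0.9659
  joint[2] = (6.0723, 2.8315) + 3.1 * (0.2588, 0.9659) = (6.0723 + 0.8023, 2.8315 + 2.9944) = (6.8746, 5.8259)
End effector: (6.8746, 5.8259)

Answer: 6.8746 5.8259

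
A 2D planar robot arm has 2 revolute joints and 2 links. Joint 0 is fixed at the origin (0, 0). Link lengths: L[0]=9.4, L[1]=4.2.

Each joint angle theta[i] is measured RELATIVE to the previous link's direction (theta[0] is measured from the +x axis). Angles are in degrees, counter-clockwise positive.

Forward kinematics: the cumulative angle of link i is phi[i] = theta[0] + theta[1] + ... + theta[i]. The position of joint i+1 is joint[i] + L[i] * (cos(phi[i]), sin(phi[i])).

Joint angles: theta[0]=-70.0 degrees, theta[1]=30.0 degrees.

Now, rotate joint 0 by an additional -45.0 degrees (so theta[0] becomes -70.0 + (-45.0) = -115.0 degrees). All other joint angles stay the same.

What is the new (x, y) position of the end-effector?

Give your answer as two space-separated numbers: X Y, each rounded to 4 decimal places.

Answer: -3.6066 -12.7033

Derivation:
joint[0] = (0.0000, 0.0000)  (base)
link 0: phi[0] = -115 = -115 deg
  cos(-115 deg) = -0.4226, sin(-115 deg) = -0.9063
  joint[1] = (0.0000, 0.0000) + 9.4 * (-0.4226, -0.9063) = (0.0000 + -3.9726, 0.0000 + -8.5193) = (-3.9726, -8.5193)
link 1: phi[1] = -115 + 30 = -85 deg
  cos(-85 deg) = 0.0872, sin(-85 deg) = -0.9962
  joint[2] = (-3.9726, -8.5193) + 4.2 * (0.0872, -0.9962) = (-3.9726 + 0.3661, -8.5193 + -4.1840) = (-3.6066, -12.7033)
End effector: (-3.6066, -12.7033)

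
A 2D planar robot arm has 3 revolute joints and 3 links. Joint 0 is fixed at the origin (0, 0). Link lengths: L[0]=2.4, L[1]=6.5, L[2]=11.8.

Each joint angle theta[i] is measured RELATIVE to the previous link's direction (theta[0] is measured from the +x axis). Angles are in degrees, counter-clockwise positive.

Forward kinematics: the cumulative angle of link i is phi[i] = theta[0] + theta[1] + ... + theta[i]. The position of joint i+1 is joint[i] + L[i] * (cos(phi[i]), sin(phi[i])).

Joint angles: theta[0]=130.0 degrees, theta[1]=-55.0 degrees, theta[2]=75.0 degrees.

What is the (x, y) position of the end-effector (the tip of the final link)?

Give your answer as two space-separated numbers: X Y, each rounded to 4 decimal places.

joint[0] = (0.0000, 0.0000)  (base)
link 0: phi[0] = 130 = 130 deg
  cos(130 deg) = -0.6428, sin(130 deg) = 0.7660
  joint[1] = (0.0000, 0.0000) + 2.4 * (-0.6428, 0.7660) = (0.0000 + -1.5427, 0.0000 + 1.8385) = (-1.5427, 1.8385)
link 1: phi[1] = 130 + -55 = 75 deg
  cos(75 deg) = 0.2588, sin(75 deg) = 0.9659
  joint[2] = (-1.5427, 1.8385) + 6.5 * (0.2588, 0.9659) = (-1.5427 + 1.6823, 1.8385 + 6.2785) = (0.1396, 8.1170)
link 2: phi[2] = 130 + -55 + 75 = 150 deg
  cos(150 deg) = -0.8660, sin(150 deg) = 0.5000
  joint[3] = (0.1396, 8.1170) + 11.8 * (-0.8660, 0.5000) = (0.1396 + -10.2191, 8.1170 + 5.9000) = (-10.0795, 14.0170)
End effector: (-10.0795, 14.0170)

Answer: -10.0795 14.0170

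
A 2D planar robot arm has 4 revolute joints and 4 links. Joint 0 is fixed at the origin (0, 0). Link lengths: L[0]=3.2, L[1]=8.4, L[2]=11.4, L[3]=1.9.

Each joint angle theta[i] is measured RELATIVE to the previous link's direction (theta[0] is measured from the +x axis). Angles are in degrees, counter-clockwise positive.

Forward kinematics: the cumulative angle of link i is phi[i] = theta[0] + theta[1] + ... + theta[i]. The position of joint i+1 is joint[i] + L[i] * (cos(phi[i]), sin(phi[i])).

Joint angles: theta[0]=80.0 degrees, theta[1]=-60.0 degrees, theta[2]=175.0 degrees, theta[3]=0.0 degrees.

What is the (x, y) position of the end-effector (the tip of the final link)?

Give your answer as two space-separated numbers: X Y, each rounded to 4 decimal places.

joint[0] = (0.0000, 0.0000)  (base)
link 0: phi[0] = 80 = 80 deg
  cos(80 deg) = 0.1736, sin(80 deg) = 0.9848
  joint[1] = (0.0000, 0.0000) + 3.2 * (0.1736, 0.9848) = (0.0000 + 0.5557, 0.0000 + 3.1514) = (0.5557, 3.1514)
link 1: phi[1] = 80 + -60 = 20 deg
  cos(20 deg) = 0.9397, sin(20 deg) = 0.3420
  joint[2] = (0.5557, 3.1514) + 8.4 * (0.9397, 0.3420) = (0.5557 + 7.8934, 3.1514 + 2.8730) = (8.4491, 6.0244)
link 2: phi[2] = 80 + -60 + 175 = 195 deg
  cos(195 deg) = -0.9659, sin(195 deg) = -0.2588
  joint[3] = (8.4491, 6.0244) + 11.4 * (-0.9659, -0.2588) = (8.4491 + -11.0116, 6.0244 + -2.9505) = (-2.5625, 3.0738)
link 3: phi[3] = 80 + -60 + 175 + 0 = 195 deg
  cos(195 deg) = -0.9659, sin(195 deg) = -0.2588
  joint[4] = (-2.5625, 3.0738) + 1.9 * (-0.9659, -0.2588) = (-2.5625 + -1.8353, 3.0738 + -0.4918) = (-4.3977, 2.5821)
End effector: (-4.3977, 2.5821)

Answer: -4.3977 2.5821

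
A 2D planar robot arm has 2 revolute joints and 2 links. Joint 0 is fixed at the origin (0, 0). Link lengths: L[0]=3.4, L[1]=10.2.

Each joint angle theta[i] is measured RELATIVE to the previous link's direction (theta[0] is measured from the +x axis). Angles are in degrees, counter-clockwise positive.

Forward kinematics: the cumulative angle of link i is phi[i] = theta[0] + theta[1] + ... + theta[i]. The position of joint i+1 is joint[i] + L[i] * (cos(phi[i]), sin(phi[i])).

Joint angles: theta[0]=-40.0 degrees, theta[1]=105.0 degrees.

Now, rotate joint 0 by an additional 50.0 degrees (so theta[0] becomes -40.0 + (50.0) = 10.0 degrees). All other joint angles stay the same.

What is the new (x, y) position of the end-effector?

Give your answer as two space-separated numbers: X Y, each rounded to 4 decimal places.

joint[0] = (0.0000, 0.0000)  (base)
link 0: phi[0] = 10 = 10 deg
  cos(10 deg) = 0.9848, sin(10 deg) = 0.1736
  joint[1] = (0.0000, 0.0000) + 3.4 * (0.9848, 0.1736) = (0.0000 + 3.3483, 0.0000 + 0.5904) = (3.3483, 0.5904)
link 1: phi[1] = 10 + 105 = 115 deg
  cos(115 deg) = -0.4226, sin(115 deg) = 0.9063
  joint[2] = (3.3483, 0.5904) + 10.2 * (-0.4226, 0.9063) = (3.3483 + -4.3107, 0.5904 + 9.2443) = (-0.9624, 9.8347)
End effector: (-0.9624, 9.8347)

Answer: -0.9624 9.8347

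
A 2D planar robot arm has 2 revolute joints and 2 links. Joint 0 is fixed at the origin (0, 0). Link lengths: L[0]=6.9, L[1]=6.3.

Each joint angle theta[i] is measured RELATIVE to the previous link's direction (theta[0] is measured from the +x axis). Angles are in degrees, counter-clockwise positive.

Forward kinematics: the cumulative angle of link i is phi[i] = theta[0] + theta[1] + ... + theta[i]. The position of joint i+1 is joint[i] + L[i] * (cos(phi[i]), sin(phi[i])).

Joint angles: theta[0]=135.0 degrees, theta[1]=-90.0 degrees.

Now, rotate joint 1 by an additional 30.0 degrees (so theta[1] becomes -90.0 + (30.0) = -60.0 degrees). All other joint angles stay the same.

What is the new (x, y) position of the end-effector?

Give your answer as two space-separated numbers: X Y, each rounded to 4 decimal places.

joint[0] = (0.0000, 0.0000)  (base)
link 0: phi[0] = 135 = 135 deg
  cos(135 deg) = -0.7071, sin(135 deg) = 0.7071
  joint[1] = (0.0000, 0.0000) + 6.9 * (-0.7071, 0.7071) = (0.0000 + -4.8790, 0.0000 + 4.8790) = (-4.8790, 4.8790)
link 1: phi[1] = 135 + -60 = 75 deg
  cos(75 deg) = 0.2588, sin(75 deg) = 0.9659
  joint[2] = (-4.8790, 4.8790) + 6.3 * (0.2588, 0.9659) = (-4.8790 + 1.6306, 4.8790 + 6.0853) = (-3.2485, 10.9644)
End effector: (-3.2485, 10.9644)

Answer: -3.2485 10.9644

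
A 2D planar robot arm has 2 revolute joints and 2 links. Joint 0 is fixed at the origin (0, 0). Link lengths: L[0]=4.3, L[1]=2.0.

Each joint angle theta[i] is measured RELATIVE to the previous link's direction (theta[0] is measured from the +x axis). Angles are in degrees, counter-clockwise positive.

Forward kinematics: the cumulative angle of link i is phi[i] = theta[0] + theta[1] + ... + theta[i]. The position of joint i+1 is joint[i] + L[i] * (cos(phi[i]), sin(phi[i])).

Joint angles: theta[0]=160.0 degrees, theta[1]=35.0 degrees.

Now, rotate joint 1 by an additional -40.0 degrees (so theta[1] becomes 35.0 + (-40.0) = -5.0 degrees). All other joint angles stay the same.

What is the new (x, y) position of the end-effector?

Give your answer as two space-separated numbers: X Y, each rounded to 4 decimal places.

joint[0] = (0.0000, 0.0000)  (base)
link 0: phi[0] = 160 = 160 deg
  cos(160 deg) = -0.9397, sin(160 deg) = 0.3420
  joint[1] = (0.0000, 0.0000) + 4.3 * (-0.9397, 0.3420) = (0.0000 + -4.0407, 0.0000 + 1.4707) = (-4.0407, 1.4707)
link 1: phi[1] = 160 + -5 = 155 deg
  cos(155 deg) = -0.9063, sin(155 deg) = 0.4226
  joint[2] = (-4.0407, 1.4707) + 2 * (-0.9063, 0.4226) = (-4.0407 + -1.8126, 1.4707 + 0.8452) = (-5.8533, 2.3159)
End effector: (-5.8533, 2.3159)

Answer: -5.8533 2.3159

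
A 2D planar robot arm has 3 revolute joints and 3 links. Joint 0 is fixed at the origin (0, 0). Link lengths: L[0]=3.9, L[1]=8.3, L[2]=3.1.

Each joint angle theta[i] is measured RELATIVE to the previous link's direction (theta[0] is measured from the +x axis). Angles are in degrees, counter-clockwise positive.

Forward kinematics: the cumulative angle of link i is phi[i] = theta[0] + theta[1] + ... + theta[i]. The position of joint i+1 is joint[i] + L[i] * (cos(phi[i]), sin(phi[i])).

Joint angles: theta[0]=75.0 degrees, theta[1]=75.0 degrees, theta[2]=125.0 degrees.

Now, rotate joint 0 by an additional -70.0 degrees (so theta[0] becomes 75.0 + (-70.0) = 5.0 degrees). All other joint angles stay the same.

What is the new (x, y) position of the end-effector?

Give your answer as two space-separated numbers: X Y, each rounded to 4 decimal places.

Answer: 2.5169 7.2037

Derivation:
joint[0] = (0.0000, 0.0000)  (base)
link 0: phi[0] = 5 = 5 deg
  cos(5 deg) = 0.9962, sin(5 deg) = 0.0872
  joint[1] = (0.0000, 0.0000) + 3.9 * (0.9962, 0.0872) = (0.0000 + 3.8852, 0.0000 + 0.3399) = (3.8852, 0.3399)
link 1: phi[1] = 5 + 75 = 80 deg
  cos(80 deg) = 0.1736, sin(80 deg) = 0.9848
  joint[2] = (3.8852, 0.3399) + 8.3 * (0.1736, 0.9848) = (3.8852 + 1.4413, 0.3399 + 8.1739) = (5.3264, 8.5138)
link 2: phi[2] = 5 + 75 + 125 = 205 deg
  cos(205 deg) = -0.9063, sin(205 deg) = -0.4226
  joint[3] = (5.3264, 8.5138) + 3.1 * (-0.9063, -0.4226) = (5.3264 + -2.8096, 8.5138 + -1.3101) = (2.5169, 7.2037)
End effector: (2.5169, 7.2037)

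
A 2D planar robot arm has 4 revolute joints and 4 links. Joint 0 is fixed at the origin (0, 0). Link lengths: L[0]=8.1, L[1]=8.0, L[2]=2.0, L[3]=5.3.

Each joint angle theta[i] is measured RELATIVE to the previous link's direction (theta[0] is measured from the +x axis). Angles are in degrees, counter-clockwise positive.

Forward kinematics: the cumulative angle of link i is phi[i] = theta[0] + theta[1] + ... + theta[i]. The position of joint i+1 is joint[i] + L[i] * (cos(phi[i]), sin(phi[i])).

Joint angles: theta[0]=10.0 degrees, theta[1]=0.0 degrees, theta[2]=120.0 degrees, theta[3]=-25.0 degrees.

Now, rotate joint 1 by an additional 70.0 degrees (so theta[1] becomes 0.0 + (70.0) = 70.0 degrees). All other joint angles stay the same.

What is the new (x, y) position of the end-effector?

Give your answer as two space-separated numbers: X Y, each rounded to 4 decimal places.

Answer: 2.2069 9.0629

Derivation:
joint[0] = (0.0000, 0.0000)  (base)
link 0: phi[0] = 10 = 10 deg
  cos(10 deg) = 0.9848, sin(10 deg) = 0.1736
  joint[1] = (0.0000, 0.0000) + 8.1 * (0.9848, 0.1736) = (0.0000 + 7.9769, 0.0000 + 1.4066) = (7.9769, 1.4066)
link 1: phi[1] = 10 + 70 = 80 deg
  cos(80 deg) = 0.1736, sin(80 deg) = 0.9848
  joint[2] = (7.9769, 1.4066) + 8 * (0.1736, 0.9848) = (7.9769 + 1.3892, 1.4066 + 7.8785) = (9.3661, 9.2850)
link 2: phi[2] = 10 + 70 + 120 = 200 deg
  cos(200 deg) = -0.9397, sin(200 deg) = -0.3420
  joint[3] = (9.3661, 9.2850) + 2 * (-0.9397, -0.3420) = (9.3661 + -1.8794, 9.2850 + -0.6840) = (7.4867, 8.6010)
link 3: phi[3] = 10 + 70 + 120 + -25 = 175 deg
  cos(175 deg) = -0.9962, sin(175 deg) = 0.0872
  joint[4] = (7.4867, 8.6010) + 5.3 * (-0.9962, 0.0872) = (7.4867 + -5.2798, 8.6010 + 0.4619) = (2.2069, 9.0629)
End effector: (2.2069, 9.0629)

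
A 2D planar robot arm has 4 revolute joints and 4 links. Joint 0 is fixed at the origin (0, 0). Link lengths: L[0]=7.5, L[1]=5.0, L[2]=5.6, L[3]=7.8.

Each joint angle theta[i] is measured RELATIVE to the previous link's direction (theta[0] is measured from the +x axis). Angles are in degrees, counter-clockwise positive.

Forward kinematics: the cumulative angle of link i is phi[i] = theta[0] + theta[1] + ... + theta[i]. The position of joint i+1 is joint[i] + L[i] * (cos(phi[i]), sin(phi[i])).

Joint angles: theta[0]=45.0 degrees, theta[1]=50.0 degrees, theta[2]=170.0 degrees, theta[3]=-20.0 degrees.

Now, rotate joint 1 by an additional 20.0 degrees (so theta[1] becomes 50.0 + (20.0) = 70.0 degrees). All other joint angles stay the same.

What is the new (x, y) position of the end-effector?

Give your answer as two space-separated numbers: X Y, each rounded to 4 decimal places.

Answer: 3.9598 -3.3447

Derivation:
joint[0] = (0.0000, 0.0000)  (base)
link 0: phi[0] = 45 = 45 deg
  cos(45 deg) = 0.7071, sin(45 deg) = 0.7071
  joint[1] = (0.0000, 0.0000) + 7.5 * (0.7071, 0.7071) = (0.0000 + 5.3033, 0.0000 + 5.3033) = (5.3033, 5.3033)
link 1: phi[1] = 45 + 70 = 115 deg
  cos(115 deg) = -0.4226, sin(115 deg) = 0.9063
  joint[2] = (5.3033, 5.3033) + 5 * (-0.4226, 0.9063) = (5.3033 + -2.1131, 5.3033 + 4.5315) = (3.1902, 9.8348)
link 2: phi[2] = 45 + 70 + 170 = 285 deg
  cos(285 deg) = 0.2588, sin(285 deg) = -0.9659
  joint[3] = (3.1902, 9.8348) + 5.6 * (0.2588, -0.9659) = (3.1902 + 1.4494, 9.8348 + -5.4092) = (4.6396, 4.4257)
link 3: phi[3] = 45 + 70 + 170 + -20 = 265 deg
  cos(265 deg) = -0.0872, sin(265 deg) = -0.9962
  joint[4] = (4.6396, 4.4257) + 7.8 * (-0.0872, -0.9962) = (4.6396 + -0.6798, 4.4257 + -7.7703) = (3.9598, -3.3447)
End effector: (3.9598, -3.3447)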